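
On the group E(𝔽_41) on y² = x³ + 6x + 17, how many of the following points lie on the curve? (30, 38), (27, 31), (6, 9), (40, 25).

(30, 38): 38² ≡ 9, rhs ≡ 14 → off.
(27, 31): 31² ≡ 18, rhs ≡ 18 → on.
(6, 9): 9² ≡ 40, rhs ≡ 23 → off.
(40, 25): 25² ≡ 10, rhs ≡ 10 → on.

2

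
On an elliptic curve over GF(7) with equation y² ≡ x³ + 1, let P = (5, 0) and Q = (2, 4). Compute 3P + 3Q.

First 3P:
Repeated addition: build up to 3P.
2P: (5, 0) + (5, 0): same x and y₁ ≡ -y₂, so the sum is 𝒪.
3P: 𝒪 + (5, 0) = (5, 0) (identity).
3P = (5, 0).
Next 3Q:
Repeated addition: build up to 3Q.
2Q: tangent at (2, 4): λ = (3·2² + 0)/(2·4) ≡ 5/1. 1⁻¹ ≡ 1 (mod 7), so λ ≡ 5·1 ≡ 5.
  x = λ² - 2 - 2 = 25 - 4 ≡ 0; y = λ·(2 - 0) - 4 ≡ 6. → (0, 6)
3Q: (0, 6) + (2, 4). λ = (4 - 6)/(2 - 0) ≡ 5/2 mod 7. 2⁻¹ ≡ 4 (mod 7), so λ ≡ 6.
  x = λ² - 0 - 2 = 36 - 2 ≡ 6; y = λ·(0 - 6) - 6 ≡ 0. → (6, 0)
3Q = (6, 0).
Finally 3P + 3Q:
(5, 0) + (6, 0). λ = (0 - 0)/(6 - 5) ≡ 0/1 mod 7. 1⁻¹ ≡ 1 (mod 7), so λ ≡ 0.
  x = λ² - 5 - 6 = 0 - 11 ≡ 3; y = λ·(5 - 3) - 0 ≡ 0. → (3, 0)

(3, 0)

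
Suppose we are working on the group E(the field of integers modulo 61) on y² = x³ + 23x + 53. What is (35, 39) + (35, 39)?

tangent at (35, 39): λ = (3·35² + 23)/(2·39) ≡ 38/17. 17⁻¹ ≡ 18 (mod 61), so λ ≡ 38·18 ≡ 13.
  x = λ² - 35 - 35 = 169 - 70 ≡ 38; y = λ·(35 - 38) - 39 ≡ 44. → (38, 44)

(38, 44)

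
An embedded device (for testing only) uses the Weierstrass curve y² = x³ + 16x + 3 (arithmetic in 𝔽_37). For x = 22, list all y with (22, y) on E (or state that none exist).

x³ + 16x + 3 = 11003 ≡ 14 (mod 37).
14 is a non-residue mod 37; no y exists.

none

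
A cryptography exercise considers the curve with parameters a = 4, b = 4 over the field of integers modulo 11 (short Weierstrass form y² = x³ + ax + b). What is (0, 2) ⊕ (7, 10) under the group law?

(8, 3)

(0, 2) + (7, 10). λ = (10 - 2)/(7 - 0) ≡ 8/7 mod 11. 7⁻¹ ≡ 8 (mod 11) since 7·8 = 56 ≡ 1, so λ ≡ 9.
  x = λ² - 0 - 7 = 81 - 7 ≡ 8; y = λ·(0 - 8) - 2 ≡ 3. → (8, 3)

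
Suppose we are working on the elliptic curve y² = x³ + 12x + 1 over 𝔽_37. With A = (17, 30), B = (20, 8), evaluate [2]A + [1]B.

(31, 34)

First 2A:
Repeated addition: build up to 2A.
2A: tangent at (17, 30): λ = (3·17² + 12)/(2·30) ≡ 28/23. 23⁻¹ ≡ 29 (mod 37), so λ ≡ 28·29 ≡ 35.
  x = λ² - 17 - 17 = 1225 - 34 ≡ 7; y = λ·(17 - 7) - 30 ≡ 24. → (7, 24)
2A = (7, 24).
Finally 2A + B:
(7, 24) + (20, 8). λ = (8 - 24)/(20 - 7) ≡ 21/13 mod 37. 13⁻¹ ≡ 20 (mod 37), so λ ≡ 13.
  x = λ² - 7 - 20 = 169 - 27 ≡ 31; y = λ·(7 - 31) - 24 ≡ 34. → (31, 34)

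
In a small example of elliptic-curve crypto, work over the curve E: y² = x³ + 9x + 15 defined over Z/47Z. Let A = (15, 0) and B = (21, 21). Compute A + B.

(35, 24)

(15, 0) + (21, 21). λ = (21 - 0)/(21 - 15) ≡ 21/6 mod 47. 6⁻¹ ≡ 8 (mod 47), so λ ≡ 27.
  x = λ² - 15 - 21 = 729 - 36 ≡ 35; y = λ·(15 - 35) - 0 ≡ 24. → (35, 24)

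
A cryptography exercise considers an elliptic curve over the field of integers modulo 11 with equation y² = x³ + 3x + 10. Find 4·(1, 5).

Write G = (1, 5).
Repeated addition: build up to 4G.
2G: tangent at (1, 5): λ = (3·1² + 3)/(2·5) ≡ 6/10. 10⁻¹ ≡ 10 (mod 11), so λ ≡ 6·10 ≡ 5.
  x = λ² - 1 - 1 = 25 - 2 ≡ 1; y = λ·(1 - 1) - 5 ≡ 6. → (1, 6)
3G: (1, 6) + (1, 5): same x and y₁ ≡ -y₂, so the sum is 𝒪.
4G: 𝒪 + (1, 5) = (1, 5) (identity).

(1, 5)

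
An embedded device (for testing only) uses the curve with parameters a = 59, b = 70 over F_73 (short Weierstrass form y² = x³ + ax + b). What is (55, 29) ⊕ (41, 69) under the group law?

(9, 69)

(55, 29) + (41, 69). λ = (69 - 29)/(41 - 55) ≡ 40/59 mod 73. 59⁻¹ ≡ 26 (mod 73) since 59·26 = 1534 ≡ 1, so λ ≡ 18.
  x = λ² - 55 - 41 = 324 - 96 ≡ 9; y = λ·(55 - 9) - 29 ≡ 69. → (9, 69)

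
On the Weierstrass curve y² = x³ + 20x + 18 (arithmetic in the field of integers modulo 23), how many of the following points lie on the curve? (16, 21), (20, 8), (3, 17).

(16, 21): 21² ≡ 4, rhs ≡ 18 → off.
(20, 8): 8² ≡ 18, rhs ≡ 0 → off.
(3, 17): 17² ≡ 13, rhs ≡ 13 → on.

1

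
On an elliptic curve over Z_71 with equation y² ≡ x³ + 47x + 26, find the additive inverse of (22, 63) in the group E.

(22, 8)

-(22, 63) = (22, -63 mod 71) = (22, 8).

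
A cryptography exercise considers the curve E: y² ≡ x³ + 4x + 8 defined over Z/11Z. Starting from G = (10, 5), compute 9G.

(10, 6)

Double-and-add on 9 = (1001)₂. Start with G = (10, 5) for the leading 1-bit.
double: tangent at (10, 5): λ = (3·10² + 4)/(2·5) ≡ 7/10. 10⁻¹ ≡ 10 (mod 11), so λ ≡ 7·10 ≡ 4.
  x = λ² - 10 - 10 = 16 - 20 ≡ 7; y = λ·(10 - 7) - 5 ≡ 7. → (7, 7)
double: tangent at (7, 7): λ = (3·7² + 4)/(2·7) ≡ 8/3. 3⁻¹ ≡ 4 (mod 11) since 3·4 = 12 ≡ 1, so λ ≡ 8·4 ≡ 10.
  x = λ² - 7 - 7 = 100 - 14 ≡ 9; y = λ·(7 - 9) - 7 ≡ 6. → (9, 6)
double: tangent at (9, 6): λ = (3·9² + 4)/(2·6) ≡ 5/1. 1⁻¹ ≡ 1 (mod 11), so λ ≡ 5·1 ≡ 5.
  x = λ² - 9 - 9 = 25 - 18 ≡ 7; y = λ·(9 - 7) - 6 ≡ 4. → (7, 4)
add G: (7, 4) + (10, 5). λ = (5 - 4)/(10 - 7) ≡ 1/3 mod 11. 3⁻¹ ≡ 4 (mod 11), so λ ≡ 4.
  x = λ² - 7 - 10 = 16 - 17 ≡ 10; y = λ·(7 - 10) - 4 ≡ 6. → (10, 6)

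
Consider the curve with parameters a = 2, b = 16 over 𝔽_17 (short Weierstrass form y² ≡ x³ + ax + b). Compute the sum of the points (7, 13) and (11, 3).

(7, 13) + (11, 3). λ = (3 - 13)/(11 - 7) ≡ 7/4 mod 17. 4⁻¹ ≡ 13 (mod 17) since 4·13 = 52 ≡ 1, so λ ≡ 6.
  x = λ² - 7 - 11 = 36 - 18 ≡ 1; y = λ·(7 - 1) - 13 ≡ 6. → (1, 6)

(1, 6)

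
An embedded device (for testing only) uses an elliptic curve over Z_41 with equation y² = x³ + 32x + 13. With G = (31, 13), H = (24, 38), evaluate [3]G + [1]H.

First 3G:
Repeated addition: build up to 3G.
2G: tangent at (31, 13): λ = (3·31² + 32)/(2·13) ≡ 4/26. 26⁻¹ ≡ 30 (mod 41), so λ ≡ 4·30 ≡ 38.
  x = λ² - 31 - 31 = 1444 - 62 ≡ 29; y = λ·(31 - 29) - 13 ≡ 22. → (29, 22)
3G: (29, 22) + (31, 13). λ = (13 - 22)/(31 - 29) ≡ 32/2 mod 41. 2⁻¹ ≡ 21 (mod 41) since 2·21 = 42 ≡ 1, so λ ≡ 16.
  x = λ² - 29 - 31 = 256 - 60 ≡ 32; y = λ·(29 - 32) - 22 ≡ 12. → (32, 12)
3G = (32, 12).
Finally 3G + H:
(32, 12) + (24, 38). λ = (38 - 12)/(24 - 32) ≡ 26/33 mod 41. 33⁻¹ ≡ 5 (mod 41) since 33·5 = 165 ≡ 1, so λ ≡ 7.
  x = λ² - 32 - 24 = 49 - 56 ≡ 34; y = λ·(32 - 34) - 12 ≡ 15. → (34, 15)

(34, 15)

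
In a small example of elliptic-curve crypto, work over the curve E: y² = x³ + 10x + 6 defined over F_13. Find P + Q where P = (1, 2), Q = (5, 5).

(1, 2) + (5, 5). λ = (5 - 2)/(5 - 1) ≡ 3/4 mod 13. 4⁻¹ ≡ 10 (mod 13) since 4·10 = 40 ≡ 1, so λ ≡ 4.
  x = λ² - 1 - 5 = 16 - 6 ≡ 10; y = λ·(1 - 10) - 2 ≡ 1. → (10, 1)

(10, 1)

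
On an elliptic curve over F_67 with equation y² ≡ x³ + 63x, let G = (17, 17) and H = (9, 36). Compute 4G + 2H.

First 4G:
Repeated addition: build up to 4G.
2G: tangent at (17, 17): λ = (3·17² + 63)/(2·17) ≡ 59/34. 34⁻¹ ≡ 2 (mod 67), so λ ≡ 59·2 ≡ 51.
  x = λ² - 17 - 17 = 2601 - 34 ≡ 21; y = λ·(17 - 21) - 17 ≡ 47. → (21, 47)
3G: (21, 47) + (17, 17). λ = (17 - 47)/(17 - 21) ≡ 37/63 mod 67. 63⁻¹ ≡ 50 (mod 67), so λ ≡ 41.
  x = λ² - 21 - 17 = 1681 - 38 ≡ 35; y = λ·(21 - 35) - 47 ≡ 49. → (35, 49)
4G: (35, 49) + (17, 17). λ = (17 - 49)/(17 - 35) ≡ 35/49 mod 67. 49⁻¹ ≡ 26 (mod 67) since 49·26 = 1274 ≡ 1, so λ ≡ 39.
  x = λ² - 35 - 17 = 1521 - 52 ≡ 62; y = λ·(35 - 62) - 49 ≡ 37. → (62, 37)
4G = (62, 37).
Next 2H:
Repeated addition: build up to 2H.
2H: tangent at (9, 36): λ = (3·9² + 63)/(2·36) ≡ 38/5. 5⁻¹ ≡ 27 (mod 67), so λ ≡ 38·27 ≡ 21.
  x = λ² - 9 - 9 = 441 - 18 ≡ 21; y = λ·(9 - 21) - 36 ≡ 47. → (21, 47)
2H = (21, 47).
Finally 4G + 2H:
(62, 37) + (21, 47). λ = (47 - 37)/(21 - 62) ≡ 10/26 mod 67. 26⁻¹ ≡ 49 (mod 67) since 26·49 = 1274 ≡ 1, so λ ≡ 21.
  x = λ² - 62 - 21 = 441 - 83 ≡ 23; y = λ·(62 - 23) - 37 ≡ 45. → (23, 45)

(23, 45)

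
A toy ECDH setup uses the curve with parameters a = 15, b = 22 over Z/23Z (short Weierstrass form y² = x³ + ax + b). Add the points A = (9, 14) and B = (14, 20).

(18, 12)

(9, 14) + (14, 20). λ = (20 - 14)/(14 - 9) ≡ 6/5 mod 23. 5⁻¹ ≡ 14 (mod 23) since 5·14 = 70 ≡ 1, so λ ≡ 15.
  x = λ² - 9 - 14 = 225 - 23 ≡ 18; y = λ·(9 - 18) - 14 ≡ 12. → (18, 12)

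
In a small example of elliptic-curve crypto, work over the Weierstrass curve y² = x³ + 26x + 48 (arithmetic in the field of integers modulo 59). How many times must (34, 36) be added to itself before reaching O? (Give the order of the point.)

2P: tangent at (34, 36): λ = (3·34² + 26)/(2·36) ≡ 13/13. 13⁻¹ ≡ 50 (mod 59), so λ ≡ 13·50 ≡ 1.
  x = λ² - 34 - 34 = 1 - 68 ≡ 51; y = λ·(34 - 51) - 36 ≡ 6. → (51, 6)
3P: (51, 6) + (34, 36). λ = (36 - 6)/(34 - 51) ≡ 30/42 mod 59. 42⁻¹ ≡ 52 (mod 59) since 42·52 = 2184 ≡ 1, so λ ≡ 26.
  x = λ² - 51 - 34 = 676 - 85 ≡ 1; y = λ·(51 - 1) - 6 ≡ 55. → (1, 55)
4P: (1, 55) + (34, 36). λ = (36 - 55)/(34 - 1) ≡ 40/33 mod 59. 33⁻¹ ≡ 34 (mod 59) since 33·34 = 1122 ≡ 1, so λ ≡ 3.
  x = λ² - 1 - 34 = 9 - 35 ≡ 33; y = λ·(1 - 33) - 55 ≡ 26. → (33, 26)
5P: (33, 26) + (34, 36). λ = (36 - 26)/(34 - 33) ≡ 10/1 mod 59. 1⁻¹ ≡ 1 (mod 59), so λ ≡ 10.
  x = λ² - 33 - 34 = 100 - 67 ≡ 33; y = λ·(33 - 33) - 26 ≡ 33. → (33, 33)
6P: (33, 33) + (34, 36). λ = (36 - 33)/(34 - 33) ≡ 3/1 mod 59. 1⁻¹ ≡ 1 (mod 59), so λ ≡ 3.
  x = λ² - 33 - 34 = 9 - 67 ≡ 1; y = λ·(33 - 1) - 33 ≡ 4. → (1, 4)
7P: (1, 4) + (34, 36). λ = (36 - 4)/(34 - 1) ≡ 32/33 mod 59. 33⁻¹ ≡ 34 (mod 59), so λ ≡ 26.
  x = λ² - 1 - 34 = 676 - 35 ≡ 51; y = λ·(1 - 51) - 4 ≡ 53. → (51, 53)
8P: (51, 53) + (34, 36). λ = (36 - 53)/(34 - 51) ≡ 42/42 mod 59. 42⁻¹ ≡ 52 (mod 59), so λ ≡ 1.
  x = λ² - 51 - 34 = 1 - 85 ≡ 34; y = λ·(51 - 34) - 53 ≡ 23. → (34, 23)
9P: (34, 23) + (34, 36): same x and y₁ ≡ -y₂, so the sum is O.
9P = O, so the order is 9.

9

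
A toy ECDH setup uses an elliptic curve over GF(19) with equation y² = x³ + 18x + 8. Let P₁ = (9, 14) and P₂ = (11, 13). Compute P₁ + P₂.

(4, 12)

(9, 14) + (11, 13). λ = (13 - 14)/(11 - 9) ≡ 18/2 mod 19. 2⁻¹ ≡ 10 (mod 19), so λ ≡ 9.
  x = λ² - 9 - 11 = 81 - 20 ≡ 4; y = λ·(9 - 4) - 14 ≡ 12. → (4, 12)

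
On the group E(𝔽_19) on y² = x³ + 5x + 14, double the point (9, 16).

tangent at (9, 16): λ = (3·9² + 5)/(2·16) ≡ 1/13. 13⁻¹ ≡ 3 (mod 19), so λ ≡ 1·3 ≡ 3.
  x = λ² - 9 - 9 = 9 - 18 ≡ 10; y = λ·(9 - 10) - 16 ≡ 0. → (10, 0)

(10, 0)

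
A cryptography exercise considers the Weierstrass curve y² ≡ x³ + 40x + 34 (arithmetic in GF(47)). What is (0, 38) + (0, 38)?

tangent at (0, 38): λ = (3·0² + 40)/(2·38) ≡ 40/29. 29⁻¹ ≡ 13 (mod 47), so λ ≡ 40·13 ≡ 3.
  x = λ² - 0 - 0 = 9 - 0 ≡ 9; y = λ·(0 - 9) - 38 ≡ 29. → (9, 29)

(9, 29)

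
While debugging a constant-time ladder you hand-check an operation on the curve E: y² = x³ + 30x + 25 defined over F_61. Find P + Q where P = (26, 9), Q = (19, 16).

(26, 9) + (19, 16). λ = (16 - 9)/(19 - 26) ≡ 7/54 mod 61. 54⁻¹ ≡ 26 (mod 61) since 54·26 = 1404 ≡ 1, so λ ≡ 60.
  x = λ² - 26 - 19 = 3600 - 45 ≡ 17; y = λ·(26 - 17) - 9 ≡ 43. → (17, 43)

(17, 43)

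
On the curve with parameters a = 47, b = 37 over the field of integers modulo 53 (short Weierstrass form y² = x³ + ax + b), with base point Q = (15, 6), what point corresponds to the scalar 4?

Double-and-add on 4 = (100)₂. Start with Q = (15, 6) for the leading 1-bit.
double: tangent at (15, 6): λ = (3·15² + 47)/(2·6) ≡ 33/12. 12⁻¹ ≡ 31 (mod 53), so λ ≡ 33·31 ≡ 16.
  x = λ² - 15 - 15 = 256 - 30 ≡ 14; y = λ·(15 - 14) - 6 ≡ 10. → (14, 10)
double: tangent at (14, 10): λ = (3·14² + 47)/(2·10) ≡ 52/20. 20⁻¹ ≡ 8 (mod 53), so λ ≡ 52·8 ≡ 45.
  x = λ² - 14 - 14 = 2025 - 28 ≡ 36; y = λ·(14 - 36) - 10 ≡ 7. → (36, 7)

(36, 7)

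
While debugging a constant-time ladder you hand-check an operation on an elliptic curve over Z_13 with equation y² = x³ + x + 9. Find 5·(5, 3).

(8, 10)

Write P = (5, 3).
Double-and-add on 5 = (101)₂. Start with P = (5, 3) for the leading 1-bit.
double: tangent at (5, 3): λ = (3·5² + 1)/(2·3) ≡ 11/6. 6⁻¹ ≡ 11 (mod 13), so λ ≡ 11·11 ≡ 4.
  x = λ² - 5 - 5 = 16 - 10 ≡ 6; y = λ·(5 - 6) - 3 ≡ 6. → (6, 6)
double: tangent at (6, 6): λ = (3·6² + 1)/(2·6) ≡ 5/12. 12⁻¹ ≡ 12 (mod 13) since 12·12 = 144 ≡ 1, so λ ≡ 5·12 ≡ 8.
  x = λ² - 6 - 6 = 64 - 12 ≡ 0; y = λ·(6 - 0) - 6 ≡ 3. → (0, 3)
add P: (0, 3) + (5, 3). λ = (3 - 3)/(5 - 0) ≡ 0/5 mod 13. 5⁻¹ ≡ 8 (mod 13), so λ ≡ 0.
  x = λ² - 0 - 5 = 0 - 5 ≡ 8; y = λ·(0 - 8) - 3 ≡ 10. → (8, 10)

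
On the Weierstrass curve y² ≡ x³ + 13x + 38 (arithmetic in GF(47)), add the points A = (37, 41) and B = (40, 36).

(37, 41) + (40, 36). λ = (36 - 41)/(40 - 37) ≡ 42/3 mod 47. 3⁻¹ ≡ 16 (mod 47), so λ ≡ 14.
  x = λ² - 37 - 40 = 196 - 77 ≡ 25; y = λ·(37 - 25) - 41 ≡ 33. → (25, 33)

(25, 33)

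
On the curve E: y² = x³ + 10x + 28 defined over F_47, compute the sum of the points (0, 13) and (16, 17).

(0, 13) + (16, 17). λ = (17 - 13)/(16 - 0) ≡ 4/16 mod 47. 16⁻¹ ≡ 3 (mod 47), so λ ≡ 12.
  x = λ² - 0 - 16 = 144 - 16 ≡ 34; y = λ·(0 - 34) - 13 ≡ 2. → (34, 2)

(34, 2)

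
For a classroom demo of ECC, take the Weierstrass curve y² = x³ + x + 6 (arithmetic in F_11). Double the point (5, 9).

(10, 9)

tangent at (5, 9): λ = (3·5² + 1)/(2·9) ≡ 10/7. 7⁻¹ ≡ 8 (mod 11), so λ ≡ 10·8 ≡ 3.
  x = λ² - 5 - 5 = 9 - 10 ≡ 10; y = λ·(5 - 10) - 9 ≡ 9. → (10, 9)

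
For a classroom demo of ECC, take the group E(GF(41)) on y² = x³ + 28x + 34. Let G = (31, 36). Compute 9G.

(6, 7)

Repeated addition: build up to 9G.
2G: tangent at (31, 36): λ = (3·31² + 28)/(2·36) ≡ 0/31. 31⁻¹ ≡ 4 (mod 41), so λ ≡ 0·4 ≡ 0.
  x = λ² - 31 - 31 = 0 - 62 ≡ 20; y = λ·(31 - 20) - 36 ≡ 5. → (20, 5)
3G: (20, 5) + (31, 36). λ = (36 - 5)/(31 - 20) ≡ 31/11 mod 41. 11⁻¹ ≡ 15 (mod 41), so λ ≡ 14.
  x = λ² - 20 - 31 = 196 - 51 ≡ 22; y = λ·(20 - 22) - 5 ≡ 8. → (22, 8)
4G: (22, 8) + (31, 36). λ = (36 - 8)/(31 - 22) ≡ 28/9 mod 41. 9⁻¹ ≡ 32 (mod 41) since 9·32 = 288 ≡ 1, so λ ≡ 35.
  x = λ² - 22 - 31 = 1225 - 53 ≡ 24; y = λ·(22 - 24) - 8 ≡ 4. → (24, 4)
5G: (24, 4) + (31, 36). λ = (36 - 4)/(31 - 24) ≡ 32/7 mod 41. 7⁻¹ ≡ 6 (mod 41), so λ ≡ 28.
  x = λ² - 24 - 31 = 784 - 55 ≡ 32; y = λ·(24 - 32) - 4 ≡ 18. → (32, 18)
6G: (32, 18) + (31, 36). λ = (36 - 18)/(31 - 32) ≡ 18/40 mod 41. 40⁻¹ ≡ 40 (mod 41) since 40·40 = 1600 ≡ 1, so λ ≡ 23.
  x = λ² - 32 - 31 = 529 - 63 ≡ 15; y = λ·(32 - 15) - 18 ≡ 4. → (15, 4)
7G: (15, 4) + (31, 36). λ = (36 - 4)/(31 - 15) ≡ 32/16 mod 41. 16⁻¹ ≡ 18 (mod 41), so λ ≡ 2.
  x = λ² - 15 - 31 = 4 - 46 ≡ 40; y = λ·(15 - 40) - 4 ≡ 28. → (40, 28)
8G: (40, 28) + (31, 36). λ = (36 - 28)/(31 - 40) ≡ 8/32 mod 41. 32⁻¹ ≡ 9 (mod 41) since 32·9 = 288 ≡ 1, so λ ≡ 31.
  x = λ² - 40 - 31 = 961 - 71 ≡ 29; y = λ·(40 - 29) - 28 ≡ 26. → (29, 26)
9G: (29, 26) + (31, 36). λ = (36 - 26)/(31 - 29) ≡ 10/2 mod 41. 2⁻¹ ≡ 21 (mod 41) since 2·21 = 42 ≡ 1, so λ ≡ 5.
  x = λ² - 29 - 31 = 25 - 60 ≡ 6; y = λ·(29 - 6) - 26 ≡ 7. → (6, 7)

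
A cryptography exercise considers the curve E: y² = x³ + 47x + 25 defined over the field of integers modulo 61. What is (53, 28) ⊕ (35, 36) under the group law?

(53, 28) + (35, 36). λ = (36 - 28)/(35 - 53) ≡ 8/43 mod 61. 43⁻¹ ≡ 44 (mod 61), so λ ≡ 47.
  x = λ² - 53 - 35 = 2209 - 88 ≡ 47; y = λ·(53 - 47) - 28 ≡ 10. → (47, 10)

(47, 10)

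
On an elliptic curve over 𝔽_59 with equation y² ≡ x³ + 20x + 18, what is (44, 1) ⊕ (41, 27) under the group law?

(36, 28)

(44, 1) + (41, 27). λ = (27 - 1)/(41 - 44) ≡ 26/56 mod 59. 56⁻¹ ≡ 39 (mod 59) since 56·39 = 2184 ≡ 1, so λ ≡ 11.
  x = λ² - 44 - 41 = 121 - 85 ≡ 36; y = λ·(44 - 36) - 1 ≡ 28. → (36, 28)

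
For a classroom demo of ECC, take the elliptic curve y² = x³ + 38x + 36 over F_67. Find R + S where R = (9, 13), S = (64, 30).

(43, 24)

(9, 13) + (64, 30). λ = (30 - 13)/(64 - 9) ≡ 17/55 mod 67. 55⁻¹ ≡ 39 (mod 67) since 55·39 = 2145 ≡ 1, so λ ≡ 60.
  x = λ² - 9 - 64 = 3600 - 73 ≡ 43; y = λ·(9 - 43) - 13 ≡ 24. → (43, 24)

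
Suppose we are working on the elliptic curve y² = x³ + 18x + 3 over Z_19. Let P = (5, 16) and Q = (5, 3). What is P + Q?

The two points share x = 5 and their y-coordinates satisfy 16 + 3 ≡ 0 (mod 19), so they are inverses. Their sum is O.

O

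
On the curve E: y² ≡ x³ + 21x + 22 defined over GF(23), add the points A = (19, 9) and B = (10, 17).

(7, 11)

(19, 9) + (10, 17). λ = (17 - 9)/(10 - 19) ≡ 8/14 mod 23. 14⁻¹ ≡ 5 (mod 23) since 14·5 = 70 ≡ 1, so λ ≡ 17.
  x = λ² - 19 - 10 = 289 - 29 ≡ 7; y = λ·(19 - 7) - 9 ≡ 11. → (7, 11)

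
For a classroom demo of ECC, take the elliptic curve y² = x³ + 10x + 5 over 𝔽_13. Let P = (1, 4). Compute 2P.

tangent at (1, 4): λ = (3·1² + 10)/(2·4) ≡ 0/8. 8⁻¹ ≡ 5 (mod 13) since 8·5 = 40 ≡ 1, so λ ≡ 0·5 ≡ 0.
  x = λ² - 1 - 1 = 0 - 2 ≡ 11; y = λ·(1 - 11) - 4 ≡ 9. → (11, 9)

(11, 9)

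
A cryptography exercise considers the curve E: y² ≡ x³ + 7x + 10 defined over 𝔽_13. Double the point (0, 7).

(10, 1)

tangent at (0, 7): λ = (3·0² + 7)/(2·7) ≡ 7/1. 1⁻¹ ≡ 1 (mod 13) since 1·1 = 1 ≡ 1, so λ ≡ 7·1 ≡ 7.
  x = λ² - 0 - 0 = 49 - 0 ≡ 10; y = λ·(0 - 10) - 7 ≡ 1. → (10, 1)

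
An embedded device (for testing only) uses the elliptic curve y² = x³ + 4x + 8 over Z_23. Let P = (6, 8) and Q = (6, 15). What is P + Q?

O

The two points share x = 6 and their y-coordinates satisfy 8 + 15 ≡ 0 (mod 23), so they are inverses. Their sum is O.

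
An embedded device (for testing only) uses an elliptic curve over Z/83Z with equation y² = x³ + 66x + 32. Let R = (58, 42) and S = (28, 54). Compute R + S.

(37, 16)

(58, 42) + (28, 54). λ = (54 - 42)/(28 - 58) ≡ 12/53 mod 83. 53⁻¹ ≡ 47 (mod 83) since 53·47 = 2491 ≡ 1, so λ ≡ 66.
  x = λ² - 58 - 28 = 4356 - 86 ≡ 37; y = λ·(58 - 37) - 42 ≡ 16. → (37, 16)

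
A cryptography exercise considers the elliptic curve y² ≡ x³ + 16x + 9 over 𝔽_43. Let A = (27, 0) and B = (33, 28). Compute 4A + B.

First 4A:
Double-and-add on 4 = (100)₂. Start with A = (27, 0) for the leading 1-bit.
double: (27, 0) + (27, 0): same x and y₁ ≡ -y₂, so the sum is the point at infinity.
double: the point at infinity + the point at infinity = the point at infinity (identity).
4A = the point at infinity.
Finally 4A + B:
the point at infinity + (33, 28) = (33, 28) (identity).

(33, 28)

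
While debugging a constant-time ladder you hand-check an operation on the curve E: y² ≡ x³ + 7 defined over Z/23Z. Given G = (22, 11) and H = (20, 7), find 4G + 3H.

First 4G:
Double-and-add on 4 = (100)₂. Start with G = (22, 11) for the leading 1-bit.
double: tangent at (22, 11): λ = (3·22² + 0)/(2·11) ≡ 3/22. 22⁻¹ ≡ 22 (mod 23), so λ ≡ 3·22 ≡ 20.
  x = λ² - 22 - 22 = 400 - 44 ≡ 11; y = λ·(22 - 11) - 11 ≡ 2. → (11, 2)
double: tangent at (11, 2): λ = (3·11² + 0)/(2·2) ≡ 18/4. 4⁻¹ ≡ 6 (mod 23) since 4·6 = 24 ≡ 1, so λ ≡ 18·6 ≡ 16.
  x = λ² - 11 - 11 = 256 - 22 ≡ 4; y = λ·(11 - 4) - 2 ≡ 18. → (4, 18)
4G = (4, 18).
Next 3H:
Repeated addition: build up to 3H.
2H: tangent at (20, 7): λ = (3·20² + 0)/(2·7) ≡ 4/14. 14⁻¹ ≡ 5 (mod 23), so λ ≡ 4·5 ≡ 20.
  x = λ² - 20 - 20 = 400 - 40 ≡ 15; y = λ·(20 - 15) - 7 ≡ 1. → (15, 1)
3H: (15, 1) + (20, 7). λ = (7 - 1)/(20 - 15) ≡ 6/5 mod 23. 5⁻¹ ≡ 14 (mod 23), so λ ≡ 15.
  x = λ² - 15 - 20 = 225 - 35 ≡ 6; y = λ·(15 - 6) - 1 ≡ 19. → (6, 19)
3H = (6, 19).
Finally 4G + 3H:
(4, 18) + (6, 19). λ = (19 - 18)/(6 - 4) ≡ 1/2 mod 23. 2⁻¹ ≡ 12 (mod 23) since 2·12 = 24 ≡ 1, so λ ≡ 12.
  x = λ² - 4 - 6 = 144 - 10 ≡ 19; y = λ·(4 - 19) - 18 ≡ 9. → (19, 9)

(19, 9)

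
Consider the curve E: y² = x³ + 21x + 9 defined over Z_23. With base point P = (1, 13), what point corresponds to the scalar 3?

(7, 4)

Repeated addition: build up to 3P.
2P: tangent at (1, 13): λ = (3·1² + 21)/(2·13) ≡ 1/3. 3⁻¹ ≡ 8 (mod 23) since 3·8 = 24 ≡ 1, so λ ≡ 1·8 ≡ 8.
  x = λ² - 1 - 1 = 64 - 2 ≡ 16; y = λ·(1 - 16) - 13 ≡ 5. → (16, 5)
3P: (16, 5) + (1, 13). λ = (13 - 5)/(1 - 16) ≡ 8/8 mod 23. 8⁻¹ ≡ 3 (mod 23), so λ ≡ 1.
  x = λ² - 16 - 1 = 1 - 17 ≡ 7; y = λ·(16 - 7) - 5 ≡ 4. → (7, 4)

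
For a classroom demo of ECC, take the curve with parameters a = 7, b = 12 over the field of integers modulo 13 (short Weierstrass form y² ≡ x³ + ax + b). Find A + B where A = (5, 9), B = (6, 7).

(6, 6)

(5, 9) + (6, 7). λ = (7 - 9)/(6 - 5) ≡ 11/1 mod 13. 1⁻¹ ≡ 1 (mod 13) since 1·1 = 1 ≡ 1, so λ ≡ 11.
  x = λ² - 5 - 6 = 121 - 11 ≡ 6; y = λ·(5 - 6) - 9 ≡ 6. → (6, 6)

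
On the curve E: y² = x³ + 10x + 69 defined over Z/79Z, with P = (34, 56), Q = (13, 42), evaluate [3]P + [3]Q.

First 3P:
Repeated addition: build up to 3P.
2P: tangent at (34, 56): λ = (3·34² + 10)/(2·56) ≡ 2/33. 33⁻¹ ≡ 12 (mod 79) since 33·12 = 396 ≡ 1, so λ ≡ 2·12 ≡ 24.
  x = λ² - 34 - 34 = 576 - 68 ≡ 34; y = λ·(34 - 34) - 56 ≡ 23. → (34, 23)
3P: (34, 23) + (34, 56): same x and y₁ ≡ -y₂, so the sum is ∞.
3P = ∞.
Next 3Q:
Repeated addition: build up to 3Q.
2Q: tangent at (13, 42): λ = (3·13² + 10)/(2·42) ≡ 43/5. 5⁻¹ ≡ 16 (mod 79) since 5·16 = 80 ≡ 1, so λ ≡ 43·16 ≡ 56.
  x = λ² - 13 - 13 = 3136 - 26 ≡ 29; y = λ·(13 - 29) - 42 ≡ 10. → (29, 10)
3Q: (29, 10) + (13, 42). λ = (42 - 10)/(13 - 29) ≡ 32/63 mod 79. 63⁻¹ ≡ 74 (mod 79) since 63·74 = 4662 ≡ 1, so λ ≡ 77.
  x = λ² - 29 - 13 = 5929 - 42 ≡ 41; y = λ·(29 - 41) - 10 ≡ 14. → (41, 14)
3Q = (41, 14).
Finally 3P + 3Q:
∞ + (41, 14) = (41, 14) (identity).

(41, 14)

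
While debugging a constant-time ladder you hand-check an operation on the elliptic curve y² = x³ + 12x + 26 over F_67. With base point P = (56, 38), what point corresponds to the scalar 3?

Repeated addition: build up to 3P.
2P: tangent at (56, 38): λ = (3·56² + 12)/(2·38) ≡ 40/9. 9⁻¹ ≡ 15 (mod 67) since 9·15 = 135 ≡ 1, so λ ≡ 40·15 ≡ 64.
  x = λ² - 56 - 56 = 4096 - 112 ≡ 31; y = λ·(56 - 31) - 38 ≡ 21. → (31, 21)
3P: (31, 21) + (56, 38). λ = (38 - 21)/(56 - 31) ≡ 17/25 mod 67. 25⁻¹ ≡ 59 (mod 67) since 25·59 = 1475 ≡ 1, so λ ≡ 65.
  x = λ² - 31 - 56 = 4225 - 87 ≡ 51; y = λ·(31 - 51) - 21 ≡ 19. → (51, 19)

(51, 19)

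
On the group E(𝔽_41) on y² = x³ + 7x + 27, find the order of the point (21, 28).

6

2P: tangent at (21, 28): λ = (3·21² + 7)/(2·28) ≡ 18/15. 15⁻¹ ≡ 11 (mod 41), so λ ≡ 18·11 ≡ 34.
  x = λ² - 21 - 21 = 1156 - 42 ≡ 7; y = λ·(21 - 7) - 28 ≡ 38. → (7, 38)
3P: (7, 38) + (21, 28). λ = (28 - 38)/(21 - 7) ≡ 31/14 mod 41. 14⁻¹ ≡ 3 (mod 41), so λ ≡ 11.
  x = λ² - 7 - 21 = 121 - 28 ≡ 11; y = λ·(7 - 11) - 38 ≡ 0. → (11, 0)
4P: (11, 0) + (21, 28). λ = (28 - 0)/(21 - 11) ≡ 28/10 mod 41. 10⁻¹ ≡ 37 (mod 41), so λ ≡ 11.
  x = λ² - 11 - 21 = 121 - 32 ≡ 7; y = λ·(11 - 7) - 0 ≡ 3. → (7, 3)
5P: (7, 3) + (21, 28). λ = (28 - 3)/(21 - 7) ≡ 25/14 mod 41. 14⁻¹ ≡ 3 (mod 41), so λ ≡ 34.
  x = λ² - 7 - 21 = 1156 - 28 ≡ 21; y = λ·(7 - 21) - 3 ≡ 13. → (21, 13)
6P: (21, 13) + (21, 28): same x and y₁ ≡ -y₂, so the sum is O.
6P = O, so the order is 6.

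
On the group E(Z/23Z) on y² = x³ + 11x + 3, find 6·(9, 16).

Write Q = (9, 16).
Double-and-add on 6 = (110)₂. Start with Q = (9, 16) for the leading 1-bit.
double: tangent at (9, 16): λ = (3·9² + 11)/(2·16) ≡ 1/9. 9⁻¹ ≡ 18 (mod 23), so λ ≡ 1·18 ≡ 18.
  x = λ² - 9 - 9 = 324 - 18 ≡ 7; y = λ·(9 - 7) - 16 ≡ 20. → (7, 20)
add Q: (7, 20) + (9, 16). λ = (16 - 20)/(9 - 7) ≡ 19/2 mod 23. 2⁻¹ ≡ 12 (mod 23), so λ ≡ 21.
  x = λ² - 7 - 9 = 441 - 16 ≡ 11; y = λ·(7 - 11) - 20 ≡ 11. → (11, 11)
double: tangent at (11, 11): λ = (3·11² + 11)/(2·11) ≡ 6/22. 22⁻¹ ≡ 22 (mod 23), so λ ≡ 6·22 ≡ 17.
  x = λ² - 11 - 11 = 289 - 22 ≡ 14; y = λ·(11 - 14) - 11 ≡ 7. → (14, 7)

(14, 7)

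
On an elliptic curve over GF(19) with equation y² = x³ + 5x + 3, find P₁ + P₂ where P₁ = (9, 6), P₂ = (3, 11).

(9, 6) + (3, 11). λ = (11 - 6)/(3 - 9) ≡ 5/13 mod 19. 13⁻¹ ≡ 3 (mod 19) since 13·3 = 39 ≡ 1, so λ ≡ 15.
  x = λ² - 9 - 3 = 225 - 12 ≡ 4; y = λ·(9 - 4) - 6 ≡ 12. → (4, 12)

(4, 12)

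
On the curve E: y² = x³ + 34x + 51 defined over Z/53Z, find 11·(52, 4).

Write G = (52, 4).
Repeated addition: build up to 11G.
2G: tangent at (52, 4): λ = (3·52² + 34)/(2·4) ≡ 37/8. 8⁻¹ ≡ 20 (mod 53), so λ ≡ 37·20 ≡ 51.
  x = λ² - 52 - 52 = 2601 - 104 ≡ 6; y = λ·(52 - 6) - 4 ≡ 10. → (6, 10)
3G: (6, 10) + (52, 4). λ = (4 - 10)/(52 - 6) ≡ 47/46 mod 53. 46⁻¹ ≡ 15 (mod 53), so λ ≡ 16.
  x = λ² - 6 - 52 = 256 - 58 ≡ 39; y = λ·(6 - 39) - 10 ≡ 45. → (39, 45)
4G: (39, 45) + (52, 4). λ = (4 - 45)/(52 - 39) ≡ 12/13 mod 53. 13⁻¹ ≡ 49 (mod 53), so λ ≡ 5.
  x = λ² - 39 - 52 = 25 - 91 ≡ 40; y = λ·(39 - 40) - 45 ≡ 3. → (40, 3)
5G: (40, 3) + (52, 4). λ = (4 - 3)/(52 - 40) ≡ 1/12 mod 53. 12⁻¹ ≡ 31 (mod 53), so λ ≡ 31.
  x = λ² - 40 - 52 = 961 - 92 ≡ 21; y = λ·(40 - 21) - 3 ≡ 3. → (21, 3)
6G: (21, 3) + (52, 4). λ = (4 - 3)/(52 - 21) ≡ 1/31 mod 53. 31⁻¹ ≡ 12 (mod 53), so λ ≡ 12.
  x = λ² - 21 - 52 = 144 - 73 ≡ 18; y = λ·(21 - 18) - 3 ≡ 33. → (18, 33)
7G: (18, 33) + (52, 4). λ = (4 - 33)/(52 - 18) ≡ 24/34 mod 53. 34⁻¹ ≡ 39 (mod 53), so λ ≡ 35.
  x = λ² - 18 - 52 = 1225 - 70 ≡ 42; y = λ·(18 - 42) - 33 ≡ 28. → (42, 28)
8G: (42, 28) + (52, 4). λ = (4 - 28)/(52 - 42) ≡ 29/10 mod 53. 10⁻¹ ≡ 16 (mod 53) since 10·16 = 160 ≡ 1, so λ ≡ 40.
  x = λ² - 42 - 52 = 1600 - 94 ≡ 22; y = λ·(42 - 22) - 28 ≡ 30. → (22, 30)
9G: (22, 30) + (52, 4). λ = (4 - 30)/(52 - 22) ≡ 27/30 mod 53. 30⁻¹ ≡ 23 (mod 53) since 30·23 = 690 ≡ 1, so λ ≡ 38.
  x = λ² - 22 - 52 = 1444 - 74 ≡ 45; y = λ·(22 - 45) - 30 ≡ 50. → (45, 50)
10G: (45, 50) + (52, 4). λ = (4 - 50)/(52 - 45) ≡ 7/7 mod 53. 7⁻¹ ≡ 38 (mod 53), so λ ≡ 1.
  x = λ² - 45 - 52 = 1 - 97 ≡ 10; y = λ·(45 - 10) - 50 ≡ 38. → (10, 38)
11G: (10, 38) + (52, 4). λ = (4 - 38)/(52 - 10) ≡ 19/42 mod 53. 42⁻¹ ≡ 24 (mod 53), so λ ≡ 32.
  x = λ² - 10 - 52 = 1024 - 62 ≡ 8; y = λ·(10 - 8) - 38 ≡ 26. → (8, 26)

(8, 26)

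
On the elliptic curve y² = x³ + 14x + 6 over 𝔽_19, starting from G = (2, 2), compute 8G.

O

Double-and-add on 8 = (1000)₂. Start with G = (2, 2) for the leading 1-bit.
double: tangent at (2, 2): λ = (3·2² + 14)/(2·2) ≡ 7/4. 4⁻¹ ≡ 5 (mod 19), so λ ≡ 7·5 ≡ 16.
  x = λ² - 2 - 2 = 256 - 4 ≡ 5; y = λ·(2 - 5) - 2 ≡ 7. → (5, 7)
double: tangent at (5, 7): λ = (3·5² + 14)/(2·7) ≡ 13/14. 14⁻¹ ≡ 15 (mod 19), so λ ≡ 13·15 ≡ 5.
  x = λ² - 5 - 5 = 25 - 10 ≡ 15; y = λ·(5 - 15) - 7 ≡ 0. → (15, 0)
double: (15, 0) + (15, 0): same x and y₁ ≡ -y₂, so the sum is O.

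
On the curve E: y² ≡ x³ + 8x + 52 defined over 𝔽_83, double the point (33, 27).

tangent at (33, 27): λ = (3·33² + 8)/(2·27) ≡ 38/54. 54⁻¹ ≡ 20 (mod 83), so λ ≡ 38·20 ≡ 13.
  x = λ² - 33 - 33 = 169 - 66 ≡ 20; y = λ·(33 - 20) - 27 ≡ 59. → (20, 59)

(20, 59)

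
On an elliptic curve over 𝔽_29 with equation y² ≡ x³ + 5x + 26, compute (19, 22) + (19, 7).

The two points share x = 19 and their y-coordinates satisfy 22 + 7 ≡ 0 (mod 29), so they are inverses. Their sum is 𝒪.

O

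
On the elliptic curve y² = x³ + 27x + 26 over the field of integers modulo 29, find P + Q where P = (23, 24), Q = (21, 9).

(23, 24) + (21, 9). λ = (9 - 24)/(21 - 23) ≡ 14/27 mod 29. 27⁻¹ ≡ 14 (mod 29) since 27·14 = 378 ≡ 1, so λ ≡ 22.
  x = λ² - 23 - 21 = 484 - 44 ≡ 5; y = λ·(23 - 5) - 24 ≡ 24. → (5, 24)

(5, 24)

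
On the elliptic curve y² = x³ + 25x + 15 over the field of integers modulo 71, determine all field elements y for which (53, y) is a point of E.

x³ + 25x + 15 = 150217 ≡ 52 (mod 71).
52 is a non-residue mod 71; no y exists.

none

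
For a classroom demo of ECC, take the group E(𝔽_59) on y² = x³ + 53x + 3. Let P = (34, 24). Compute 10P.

Double-and-add on 10 = (1010)₂. Start with P = (34, 24) for the leading 1-bit.
double: tangent at (34, 24): λ = (3·34² + 53)/(2·24) ≡ 40/48. 48⁻¹ ≡ 16 (mod 59), so λ ≡ 40·16 ≡ 50.
  x = λ² - 34 - 34 = 2500 - 68 ≡ 13; y = λ·(34 - 13) - 24 ≡ 23. → (13, 23)
double: tangent at (13, 23): λ = (3·13² + 53)/(2·23) ≡ 29/46. 46⁻¹ ≡ 9 (mod 59), so λ ≡ 29·9 ≡ 25.
  x = λ² - 13 - 13 = 625 - 26 ≡ 9; y = λ·(13 - 9) - 23 ≡ 18. → (9, 18)
add P: (9, 18) + (34, 24). λ = (24 - 18)/(34 - 9) ≡ 6/25 mod 59. 25⁻¹ ≡ 26 (mod 59) since 25·26 = 650 ≡ 1, so λ ≡ 38.
  x = λ² - 9 - 34 = 1444 - 43 ≡ 44; y = λ·(9 - 44) - 18 ≡ 9. → (44, 9)
double: tangent at (44, 9): λ = (3·44² + 53)/(2·9) ≡ 20/18. 18⁻¹ ≡ 23 (mod 59) since 18·23 = 414 ≡ 1, so λ ≡ 20·23 ≡ 47.
  x = λ² - 44 - 44 = 2209 - 88 ≡ 56; y = λ·(44 - 56) - 9 ≡ 17. → (56, 17)

(56, 17)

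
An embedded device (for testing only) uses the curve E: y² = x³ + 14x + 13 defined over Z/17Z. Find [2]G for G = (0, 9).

(9, 1)

tangent at (0, 9): λ = (3·0² + 14)/(2·9) ≡ 14/1. 1⁻¹ ≡ 1 (mod 17) since 1·1 = 1 ≡ 1, so λ ≡ 14·1 ≡ 14.
  x = λ² - 0 - 0 = 196 - 0 ≡ 9; y = λ·(0 - 9) - 9 ≡ 1. → (9, 1)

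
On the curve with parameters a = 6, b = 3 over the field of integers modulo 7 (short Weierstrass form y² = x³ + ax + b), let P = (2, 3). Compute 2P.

tangent at (2, 3): λ = (3·2² + 6)/(2·3) ≡ 4/6. 6⁻¹ ≡ 6 (mod 7), so λ ≡ 4·6 ≡ 3.
  x = λ² - 2 - 2 = 9 - 4 ≡ 5; y = λ·(2 - 5) - 3 ≡ 2. → (5, 2)

(5, 2)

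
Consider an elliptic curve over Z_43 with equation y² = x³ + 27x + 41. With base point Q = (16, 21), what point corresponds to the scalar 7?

(9, 14)

Double-and-add on 7 = (111)₂. Start with Q = (16, 21) for the leading 1-bit.
double: tangent at (16, 21): λ = (3·16² + 27)/(2·21) ≡ 21/42. 42⁻¹ ≡ 42 (mod 43), so λ ≡ 21·42 ≡ 22.
  x = λ² - 16 - 16 = 484 - 32 ≡ 22; y = λ·(16 - 22) - 21 ≡ 19. → (22, 19)
add Q: (22, 19) + (16, 21). λ = (21 - 19)/(16 - 22) ≡ 2/37 mod 43. 37⁻¹ ≡ 7 (mod 43) since 37·7 = 259 ≡ 1, so λ ≡ 14.
  x = λ² - 22 - 16 = 196 - 38 ≡ 29; y = λ·(22 - 29) - 19 ≡ 12. → (29, 12)
double: tangent at (29, 12): λ = (3·29² + 27)/(2·12) ≡ 13/24. 24⁻¹ ≡ 9 (mod 43) since 24·9 = 216 ≡ 1, so λ ≡ 13·9 ≡ 31.
  x = λ² - 29 - 29 = 961 - 58 ≡ 0; y = λ·(29 - 0) - 12 ≡ 27. → (0, 27)
add Q: (0, 27) + (16, 21). λ = (21 - 27)/(16 - 0) ≡ 37/16 mod 43. 16⁻¹ ≡ 35 (mod 43), so λ ≡ 5.
  x = λ² - 0 - 16 = 25 - 16 ≡ 9; y = λ·(0 - 9) - 27 ≡ 14. → (9, 14)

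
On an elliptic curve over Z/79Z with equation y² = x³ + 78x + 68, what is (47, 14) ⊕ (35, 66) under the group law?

(47, 14) + (35, 66). λ = (66 - 14)/(35 - 47) ≡ 52/67 mod 79. 67⁻¹ ≡ 46 (mod 79) since 67·46 = 3082 ≡ 1, so λ ≡ 22.
  x = λ² - 47 - 35 = 484 - 82 ≡ 7; y = λ·(47 - 7) - 14 ≡ 76. → (7, 76)

(7, 76)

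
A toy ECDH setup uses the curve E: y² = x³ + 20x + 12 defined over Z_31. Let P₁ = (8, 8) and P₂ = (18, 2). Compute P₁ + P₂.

(8, 8) + (18, 2). λ = (2 - 8)/(18 - 8) ≡ 25/10 mod 31. 10⁻¹ ≡ 28 (mod 31), so λ ≡ 18.
  x = λ² - 8 - 18 = 324 - 26 ≡ 19; y = λ·(8 - 19) - 8 ≡ 11. → (19, 11)

(19, 11)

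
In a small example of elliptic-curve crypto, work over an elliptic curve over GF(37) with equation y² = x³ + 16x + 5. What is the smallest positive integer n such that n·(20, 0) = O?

2P: (20, 0) + (20, 0): same x and y₁ ≡ -y₂, so the sum is O.
2P = O, so the order is 2.

2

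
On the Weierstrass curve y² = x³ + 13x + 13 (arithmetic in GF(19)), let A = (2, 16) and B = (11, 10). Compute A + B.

(17, 13)

(2, 16) + (11, 10). λ = (10 - 16)/(11 - 2) ≡ 13/9 mod 19. 9⁻¹ ≡ 17 (mod 19), so λ ≡ 12.
  x = λ² - 2 - 11 = 144 - 13 ≡ 17; y = λ·(2 - 17) - 16 ≡ 13. → (17, 13)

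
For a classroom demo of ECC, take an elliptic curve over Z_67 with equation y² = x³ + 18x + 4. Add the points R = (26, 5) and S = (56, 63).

(34, 51)

(26, 5) + (56, 63). λ = (63 - 5)/(56 - 26) ≡ 58/30 mod 67. 30⁻¹ ≡ 38 (mod 67) since 30·38 = 1140 ≡ 1, so λ ≡ 60.
  x = λ² - 26 - 56 = 3600 - 82 ≡ 34; y = λ·(26 - 34) - 5 ≡ 51. → (34, 51)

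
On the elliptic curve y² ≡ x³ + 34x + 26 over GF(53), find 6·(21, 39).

Write Q = (21, 39).
Double-and-add on 6 = (110)₂. Start with Q = (21, 39) for the leading 1-bit.
double: tangent at (21, 39): λ = (3·21² + 34)/(2·39) ≡ 32/25. 25⁻¹ ≡ 17 (mod 53), so λ ≡ 32·17 ≡ 14.
  x = λ² - 21 - 21 = 196 - 42 ≡ 48; y = λ·(21 - 48) - 39 ≡ 7. → (48, 7)
add Q: (48, 7) + (21, 39). λ = (39 - 7)/(21 - 48) ≡ 32/26 mod 53. 26⁻¹ ≡ 51 (mod 53) since 26·51 = 1326 ≡ 1, so λ ≡ 42.
  x = λ² - 48 - 21 = 1764 - 69 ≡ 52; y = λ·(48 - 52) - 7 ≡ 37. → (52, 37)
double: tangent at (52, 37): λ = (3·52² + 34)/(2·37) ≡ 37/21. 21⁻¹ ≡ 48 (mod 53) since 21·48 = 1008 ≡ 1, so λ ≡ 37·48 ≡ 27.
  x = λ² - 52 - 52 = 729 - 104 ≡ 42; y = λ·(52 - 42) - 37 ≡ 21. → (42, 21)

(42, 21)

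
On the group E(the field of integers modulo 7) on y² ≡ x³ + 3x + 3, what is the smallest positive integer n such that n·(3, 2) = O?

3

2P: tangent at (3, 2): λ = (3·3² + 3)/(2·2) ≡ 2/4. 4⁻¹ ≡ 2 (mod 7), so λ ≡ 2·2 ≡ 4.
  x = λ² - 3 - 3 = 16 - 6 ≡ 3; y = λ·(3 - 3) - 2 ≡ 5. → (3, 5)
3P: (3, 5) + (3, 2): same x and y₁ ≡ -y₂, so the sum is O.
3P = O, so the order is 3.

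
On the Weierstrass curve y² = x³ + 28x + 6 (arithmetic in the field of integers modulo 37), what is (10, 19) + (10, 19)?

tangent at (10, 19): λ = (3·10² + 28)/(2·19) ≡ 32/1. 1⁻¹ ≡ 1 (mod 37), so λ ≡ 32·1 ≡ 32.
  x = λ² - 10 - 10 = 1024 - 20 ≡ 5; y = λ·(10 - 5) - 19 ≡ 30. → (5, 30)

(5, 30)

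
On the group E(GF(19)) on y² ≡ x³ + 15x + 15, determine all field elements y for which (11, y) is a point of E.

x³ + 15x + 15 = 1511 ≡ 10 (mod 19).
10 is a non-residue mod 19; no y exists.

none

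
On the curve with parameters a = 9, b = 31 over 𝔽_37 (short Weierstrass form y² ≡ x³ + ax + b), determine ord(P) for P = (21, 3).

5

2P: tangent at (21, 3): λ = (3·21² + 9)/(2·3) ≡ 0/6. 6⁻¹ ≡ 31 (mod 37), so λ ≡ 0·31 ≡ 0.
  x = λ² - 21 - 21 = 0 - 42 ≡ 32; y = λ·(21 - 32) - 3 ≡ 34. → (32, 34)
3P: (32, 34) + (21, 3). λ = (3 - 34)/(21 - 32) ≡ 6/26 mod 37. 26⁻¹ ≡ 10 (mod 37), so λ ≡ 23.
  x = λ² - 32 - 21 = 529 - 53 ≡ 32; y = λ·(32 - 32) - 34 ≡ 3. → (32, 3)
4P: (32, 3) + (21, 3). λ = (3 - 3)/(21 - 32) ≡ 0/26 mod 37. 26⁻¹ ≡ 10 (mod 37) since 26·10 = 260 ≡ 1, so λ ≡ 0.
  x = λ² - 32 - 21 = 0 - 53 ≡ 21; y = λ·(32 - 21) - 3 ≡ 34. → (21, 34)
5P: (21, 34) + (21, 3): same x and y₁ ≡ -y₂, so the sum is ∞.
5P = ∞, so the order is 5.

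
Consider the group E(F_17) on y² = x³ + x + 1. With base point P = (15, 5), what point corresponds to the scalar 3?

Repeated addition: build up to 3P.
2P: tangent at (15, 5): λ = (3·15² + 1)/(2·5) ≡ 13/10. 10⁻¹ ≡ 12 (mod 17), so λ ≡ 13·12 ≡ 3.
  x = λ² - 15 - 15 = 9 - 30 ≡ 13; y = λ·(15 - 13) - 5 ≡ 1. → (13, 1)
3P: (13, 1) + (15, 5). λ = (5 - 1)/(15 - 13) ≡ 4/2 mod 17. 2⁻¹ ≡ 9 (mod 17) since 2·9 = 18 ≡ 1, so λ ≡ 2.
  x = λ² - 13 - 15 = 4 - 28 ≡ 10; y = λ·(13 - 10) - 1 ≡ 5. → (10, 5)

(10, 5)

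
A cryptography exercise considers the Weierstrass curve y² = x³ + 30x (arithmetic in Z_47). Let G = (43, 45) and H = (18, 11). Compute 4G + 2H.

First 4G:
Double-and-add on 4 = (100)₂. Start with G = (43, 45) for the leading 1-bit.
double: tangent at (43, 45): λ = (3·43² + 30)/(2·45) ≡ 31/43. 43⁻¹ ≡ 35 (mod 47) since 43·35 = 1505 ≡ 1, so λ ≡ 31·35 ≡ 4.
  x = λ² - 43 - 43 = 16 - 86 ≡ 24; y = λ·(43 - 24) - 45 ≡ 31. → (24, 31)
double: tangent at (24, 31): λ = (3·24² + 30)/(2·31) ≡ 19/15. 15⁻¹ ≡ 22 (mod 47), so λ ≡ 19·22 ≡ 42.
  x = λ² - 24 - 24 = 1764 - 48 ≡ 24; y = λ·(24 - 24) - 31 ≡ 16. → (24, 16)
4G = (24, 16).
Next 2H:
Repeated addition: build up to 2H.
2H: tangent at (18, 11): λ = (3·18² + 30)/(2·11) ≡ 15/22. 22⁻¹ ≡ 15 (mod 47) since 22·15 = 330 ≡ 1, so λ ≡ 15·15 ≡ 37.
  x = λ² - 18 - 18 = 1369 - 36 ≡ 17; y = λ·(18 - 17) - 11 ≡ 26. → (17, 26)
2H = (17, 26).
Finally 4G + 2H:
(24, 16) + (17, 26). λ = (26 - 16)/(17 - 24) ≡ 10/40 mod 47. 40⁻¹ ≡ 20 (mod 47), so λ ≡ 12.
  x = λ² - 24 - 17 = 144 - 41 ≡ 9; y = λ·(24 - 9) - 16 ≡ 23. → (9, 23)

(9, 23)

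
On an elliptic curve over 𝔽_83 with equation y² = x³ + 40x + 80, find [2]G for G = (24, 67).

(1, 11)

tangent at (24, 67): λ = (3·24² + 40)/(2·67) ≡ 25/51. 51⁻¹ ≡ 70 (mod 83), so λ ≡ 25·70 ≡ 7.
  x = λ² - 24 - 24 = 49 - 48 ≡ 1; y = λ·(24 - 1) - 67 ≡ 11. → (1, 11)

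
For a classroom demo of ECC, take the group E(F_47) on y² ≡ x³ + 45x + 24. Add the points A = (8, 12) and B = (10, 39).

(35, 23)

(8, 12) + (10, 39). λ = (39 - 12)/(10 - 8) ≡ 27/2 mod 47. 2⁻¹ ≡ 24 (mod 47), so λ ≡ 37.
  x = λ² - 8 - 10 = 1369 - 18 ≡ 35; y = λ·(8 - 35) - 12 ≡ 23. → (35, 23)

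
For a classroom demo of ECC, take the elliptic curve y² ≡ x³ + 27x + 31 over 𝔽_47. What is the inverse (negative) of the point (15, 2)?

-(15, 2) = (15, -2 mod 47) = (15, 45).

(15, 45)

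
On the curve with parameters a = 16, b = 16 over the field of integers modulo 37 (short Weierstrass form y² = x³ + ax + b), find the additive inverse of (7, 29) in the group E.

(7, 8)

-(7, 29) = (7, -29 mod 37) = (7, 8).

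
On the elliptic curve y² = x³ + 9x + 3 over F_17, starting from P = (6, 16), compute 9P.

O

Double-and-add on 9 = (1001)₂. Start with P = (6, 16) for the leading 1-bit.
double: tangent at (6, 16): λ = (3·6² + 9)/(2·16) ≡ 15/15. 15⁻¹ ≡ 8 (mod 17) since 15·8 = 120 ≡ 1, so λ ≡ 15·8 ≡ 1.
  x = λ² - 6 - 6 = 1 - 12 ≡ 6; y = λ·(6 - 6) - 16 ≡ 1. → (6, 1)
double: tangent at (6, 1): λ = (3·6² + 9)/(2·1) ≡ 15/2. 2⁻¹ ≡ 9 (mod 17), so λ ≡ 15·9 ≡ 16.
  x = λ² - 6 - 6 = 256 - 12 ≡ 6; y = λ·(6 - 6) - 1 ≡ 16. → (6, 16)
double: tangent at (6, 16): λ = (3·6² + 9)/(2·16) ≡ 15/15. 15⁻¹ ≡ 8 (mod 17), so λ ≡ 15·8 ≡ 1.
  x = λ² - 6 - 6 = 1 - 12 ≡ 6; y = λ·(6 - 6) - 16 ≡ 1. → (6, 1)
add P: (6, 1) + (6, 16): same x and y₁ ≡ -y₂, so the sum is O.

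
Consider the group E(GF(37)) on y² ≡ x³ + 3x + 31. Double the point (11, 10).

(18, 21)

tangent at (11, 10): λ = (3·11² + 3)/(2·10) ≡ 33/20. 20⁻¹ ≡ 13 (mod 37), so λ ≡ 33·13 ≡ 22.
  x = λ² - 11 - 11 = 484 - 22 ≡ 18; y = λ·(11 - 18) - 10 ≡ 21. → (18, 21)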